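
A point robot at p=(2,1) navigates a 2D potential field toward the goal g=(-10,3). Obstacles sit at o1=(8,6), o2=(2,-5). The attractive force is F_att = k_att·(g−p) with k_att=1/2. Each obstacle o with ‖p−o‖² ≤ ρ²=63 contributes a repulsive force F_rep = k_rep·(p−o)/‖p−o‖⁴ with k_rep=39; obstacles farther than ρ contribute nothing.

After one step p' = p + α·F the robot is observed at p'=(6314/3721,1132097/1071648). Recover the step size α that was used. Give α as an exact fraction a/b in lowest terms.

F_att = 1/2·(g−p) = 1/2·(-12,2) = (-6.0000,1.0000)
o1: d²=61 ≤ ρ²=63; F_rep = 39·(-6,-5)/61² = (-0.0629,-0.0524)
o2: d²=36 ≤ ρ²=63; F_rep = 39·(0,6)/36² = (0.0000,0.1806)
F = F_att + ΣF_rep = (-6.0629,1.1282)
Δp = p'−p = (-0.3031,0.0564); α = Δx/Fx = (-1128/3721) / (-22560/3721) = 1/20
check: Δy/Fy = (60449/1071648) / (302245/267912) = 1/20 ✓

α = 1/20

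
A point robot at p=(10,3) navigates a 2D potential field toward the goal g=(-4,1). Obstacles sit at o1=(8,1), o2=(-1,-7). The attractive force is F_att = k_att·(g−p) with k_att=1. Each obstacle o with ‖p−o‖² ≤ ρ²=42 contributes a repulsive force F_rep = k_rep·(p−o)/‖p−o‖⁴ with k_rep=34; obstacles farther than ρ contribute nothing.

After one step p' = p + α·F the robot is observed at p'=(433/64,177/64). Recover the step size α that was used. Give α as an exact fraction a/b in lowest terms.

F_att = 1·(g−p) = 1·(-14,-2) = (-14.0000,-2.0000)
o1: d²=8 ≤ ρ²=42; F_rep = 34·(2,2)/8² = (1.0625,1.0625)
o2: d²=221 > ρ²=42 → inactive
F = F_att + ΣF_rep = (-12.9375,-0.9375)
Δp = p'−p = (-3.2344,-0.2344); α = Δx/Fx = (-207/64) / (-207/16) = 1/4
check: Δy/Fy = (-15/64) / (-15/16) = 1/4 ✓

α = 1/4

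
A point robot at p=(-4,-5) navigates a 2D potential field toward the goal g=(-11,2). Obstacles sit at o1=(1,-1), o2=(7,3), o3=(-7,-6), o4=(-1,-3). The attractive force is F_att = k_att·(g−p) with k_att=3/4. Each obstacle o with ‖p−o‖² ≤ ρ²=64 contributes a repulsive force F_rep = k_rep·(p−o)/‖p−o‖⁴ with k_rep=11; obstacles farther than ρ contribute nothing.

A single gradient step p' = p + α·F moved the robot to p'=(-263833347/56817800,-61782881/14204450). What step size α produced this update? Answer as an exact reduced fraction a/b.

F_att = 3/4·(g−p) = 3/4·(-7,7) = (-5.2500,5.2500)
o1: d²=41 ≤ ρ²=64; F_rep = 11·(-5,-4)/41² = (-0.0327,-0.0262)
o2: d²=185 > ρ²=64 → inactive
o3: d²=10 ≤ ρ²=64; F_rep = 11·(3,1)/10² = (0.3300,0.1100)
o4: d²=13 ≤ ρ²=64; F_rep = 11·(-3,-2)/13² = (-0.1953,-0.1302)
F = F_att + ΣF_rep = (-5.1480,5.2036)
Δp = p'−p = (-0.6435,0.6505); α = Δx/Fx = (-36562147/56817800) / (-36562147/7102225) = 1/8
check: Δy/Fy = (9239369/14204450) / (36957476/7102225) = 1/8 ✓

α = 1/8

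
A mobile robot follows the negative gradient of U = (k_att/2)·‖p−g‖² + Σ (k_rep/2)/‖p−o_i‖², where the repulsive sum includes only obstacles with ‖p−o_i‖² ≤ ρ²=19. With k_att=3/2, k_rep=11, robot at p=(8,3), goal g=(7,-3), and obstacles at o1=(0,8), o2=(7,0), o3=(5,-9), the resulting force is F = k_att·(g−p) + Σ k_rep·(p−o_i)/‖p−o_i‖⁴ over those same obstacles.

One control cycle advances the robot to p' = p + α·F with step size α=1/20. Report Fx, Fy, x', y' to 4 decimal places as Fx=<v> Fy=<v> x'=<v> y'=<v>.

F_att = 3/2·(g−p) = 3/2·(-1,-6) = (-1.5000,-9.0000)
o1: d²=89 > ρ²=19 → inactive
o2: d²=10 ≤ ρ²=19; F_rep = 11·(1,3)/10² = (0.1100,0.3300)
o3: d²=153 > ρ²=19 → inactive
F = F_att + ΣF_rep = (-1.3900,-8.6700)
p' = p + 1/20·F = (7.9305,2.5665)

Fx=-1.3900 Fy=-8.6700 x'=7.9305 y'=2.5665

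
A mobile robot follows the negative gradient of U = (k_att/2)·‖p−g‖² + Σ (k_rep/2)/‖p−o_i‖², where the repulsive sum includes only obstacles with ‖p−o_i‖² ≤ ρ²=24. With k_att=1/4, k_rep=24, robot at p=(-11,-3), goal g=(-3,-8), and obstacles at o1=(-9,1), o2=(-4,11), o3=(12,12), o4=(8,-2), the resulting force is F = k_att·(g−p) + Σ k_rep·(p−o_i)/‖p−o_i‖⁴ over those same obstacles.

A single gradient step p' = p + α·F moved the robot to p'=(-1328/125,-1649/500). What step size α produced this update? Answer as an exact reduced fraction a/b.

F_att = 1/4·(g−p) = 1/4·(8,-5) = (2.0000,-1.2500)
o1: d²=20 ≤ ρ²=24; F_rep = 24·(-2,-4)/20² = (-0.1200,-0.2400)
o2: d²=245 > ρ²=24 → inactive
o3: d²=754 > ρ²=24 → inactive
o4: d²=362 > ρ²=24 → inactive
F = F_att + ΣF_rep = (1.8800,-1.4900)
Δp = p'−p = (0.3760,-0.2980); α = Δx/Fx = (47/125) / (47/25) = 1/5
check: Δy/Fy = (-149/500) / (-149/100) = 1/5 ✓

α = 1/5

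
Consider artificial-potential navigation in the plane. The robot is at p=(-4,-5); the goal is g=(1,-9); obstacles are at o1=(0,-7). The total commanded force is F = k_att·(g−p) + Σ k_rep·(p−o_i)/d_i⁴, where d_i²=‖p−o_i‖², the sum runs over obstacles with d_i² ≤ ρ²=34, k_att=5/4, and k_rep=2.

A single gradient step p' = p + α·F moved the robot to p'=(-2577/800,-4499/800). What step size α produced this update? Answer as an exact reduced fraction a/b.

α = 1/8

F_att = 5/4·(g−p) = 5/4·(5,-4) = (6.2500,-5.0000)
o1: d²=20 ≤ ρ²=34; F_rep = 2·(-4,2)/20² = (-0.0200,0.0100)
F = F_att + ΣF_rep = (6.2300,-4.9900)
Δp = p'−p = (0.7788,-0.6238); α = Δx/Fx = (623/800) / (623/100) = 1/8
check: Δy/Fy = (-499/800) / (-499/100) = 1/8 ✓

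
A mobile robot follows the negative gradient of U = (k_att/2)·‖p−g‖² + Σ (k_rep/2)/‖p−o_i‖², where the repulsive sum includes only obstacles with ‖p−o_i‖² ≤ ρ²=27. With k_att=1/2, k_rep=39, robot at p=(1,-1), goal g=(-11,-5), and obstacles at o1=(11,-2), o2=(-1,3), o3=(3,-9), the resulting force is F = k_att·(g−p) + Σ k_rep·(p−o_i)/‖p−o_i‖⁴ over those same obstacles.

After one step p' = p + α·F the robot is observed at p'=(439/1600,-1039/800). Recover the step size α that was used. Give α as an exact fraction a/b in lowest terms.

F_att = 1/2·(g−p) = 1/2·(-12,-4) = (-6.0000,-2.0000)
o1: d²=101 > ρ²=27 → inactive
o2: d²=20 ≤ ρ²=27; F_rep = 39·(2,-4)/20² = (0.1950,-0.3900)
o3: d²=68 > ρ²=27 → inactive
F = F_att + ΣF_rep = (-5.8050,-2.3900)
Δp = p'−p = (-0.7256,-0.2988); α = Δx/Fx = (-1161/1600) / (-1161/200) = 1/8
check: Δy/Fy = (-239/800) / (-239/100) = 1/8 ✓

α = 1/8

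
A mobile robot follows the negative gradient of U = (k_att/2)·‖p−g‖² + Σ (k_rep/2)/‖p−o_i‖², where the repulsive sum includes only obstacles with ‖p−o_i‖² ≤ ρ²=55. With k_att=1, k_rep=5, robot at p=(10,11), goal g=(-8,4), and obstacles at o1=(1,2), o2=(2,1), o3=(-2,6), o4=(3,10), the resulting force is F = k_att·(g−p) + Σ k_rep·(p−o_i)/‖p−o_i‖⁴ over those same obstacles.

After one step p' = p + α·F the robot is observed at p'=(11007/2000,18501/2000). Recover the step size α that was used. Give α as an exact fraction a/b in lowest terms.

F_att = 1·(g−p) = 1·(-18,-7) = (-18.0000,-7.0000)
o1: d²=162 > ρ²=55 → inactive
o2: d²=164 > ρ²=55 → inactive
o3: d²=169 > ρ²=55 → inactive
o4: d²=50 ≤ ρ²=55; F_rep = 5·(7,1)/50² = (0.0140,0.0020)
F = F_att + ΣF_rep = (-17.9860,-6.9980)
Δp = p'−p = (-4.4965,-1.7495); α = Δx/Fx = (-8993/2000) / (-8993/500) = 1/4
check: Δy/Fy = (-3499/2000) / (-3499/500) = 1/4 ✓

α = 1/4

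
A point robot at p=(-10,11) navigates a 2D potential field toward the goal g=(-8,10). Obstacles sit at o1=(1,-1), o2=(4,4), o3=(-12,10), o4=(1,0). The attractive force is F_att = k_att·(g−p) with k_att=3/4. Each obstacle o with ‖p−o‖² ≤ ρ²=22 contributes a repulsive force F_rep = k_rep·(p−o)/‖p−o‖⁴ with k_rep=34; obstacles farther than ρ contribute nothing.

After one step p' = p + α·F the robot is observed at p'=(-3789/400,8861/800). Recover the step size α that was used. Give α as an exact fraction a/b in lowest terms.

α = 1/8

F_att = 3/4·(g−p) = 3/4·(2,-1) = (1.5000,-0.7500)
o1: d²=265 > ρ²=22 → inactive
o2: d²=245 > ρ²=22 → inactive
o3: d²=5 ≤ ρ²=22; F_rep = 34·(2,1)/5² = (2.7200,1.3600)
o4: d²=242 > ρ²=22 → inactive
F = F_att + ΣF_rep = (4.2200,0.6100)
Δp = p'−p = (0.5275,0.0762); α = Δx/Fx = (211/400) / (211/50) = 1/8
check: Δy/Fy = (61/800) / (61/100) = 1/8 ✓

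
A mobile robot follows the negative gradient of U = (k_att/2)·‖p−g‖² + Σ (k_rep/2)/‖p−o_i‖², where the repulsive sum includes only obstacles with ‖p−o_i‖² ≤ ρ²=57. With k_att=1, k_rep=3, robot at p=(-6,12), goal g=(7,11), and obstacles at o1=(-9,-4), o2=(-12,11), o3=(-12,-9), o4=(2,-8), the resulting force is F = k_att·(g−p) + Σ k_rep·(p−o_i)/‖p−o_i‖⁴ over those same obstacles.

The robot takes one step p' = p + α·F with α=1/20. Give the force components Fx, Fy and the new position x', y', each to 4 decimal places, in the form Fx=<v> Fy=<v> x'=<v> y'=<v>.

F_att = 1·(g−p) = 1·(13,-1) = (13.0000,-1.0000)
o1: d²=265 > ρ²=57 → inactive
o2: d²=37 ≤ ρ²=57; F_rep = 3·(6,1)/37² = (0.0131,0.0022)
o3: d²=477 > ρ²=57 → inactive
o4: d²=464 > ρ²=57 → inactive
F = F_att + ΣF_rep = (13.0131,-0.9978)
p' = p + 1/20·F = (-5.3493,11.9501)

Fx=13.0131 Fy=-0.9978 x'=-5.3493 y'=11.9501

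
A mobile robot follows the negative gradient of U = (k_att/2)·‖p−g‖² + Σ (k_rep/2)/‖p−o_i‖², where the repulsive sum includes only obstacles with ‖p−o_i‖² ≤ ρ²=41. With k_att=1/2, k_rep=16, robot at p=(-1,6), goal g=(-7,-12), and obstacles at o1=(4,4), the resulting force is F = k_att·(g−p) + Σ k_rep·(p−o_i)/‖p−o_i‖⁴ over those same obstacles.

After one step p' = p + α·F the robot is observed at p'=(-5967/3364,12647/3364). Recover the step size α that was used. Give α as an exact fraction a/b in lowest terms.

F_att = 1/2·(g−p) = 1/2·(-6,-18) = (-3.0000,-9.0000)
o1: d²=29 ≤ ρ²=41; F_rep = 16·(-5,2)/29² = (-0.0951,0.0380)
F = F_att + ΣF_rep = (-3.0951,-8.9620)
Δp = p'−p = (-0.7738,-2.2405); α = Δx/Fx = (-2603/3364) / (-2603/841) = 1/4
check: Δy/Fy = (-7537/3364) / (-7537/841) = 1/4 ✓

α = 1/4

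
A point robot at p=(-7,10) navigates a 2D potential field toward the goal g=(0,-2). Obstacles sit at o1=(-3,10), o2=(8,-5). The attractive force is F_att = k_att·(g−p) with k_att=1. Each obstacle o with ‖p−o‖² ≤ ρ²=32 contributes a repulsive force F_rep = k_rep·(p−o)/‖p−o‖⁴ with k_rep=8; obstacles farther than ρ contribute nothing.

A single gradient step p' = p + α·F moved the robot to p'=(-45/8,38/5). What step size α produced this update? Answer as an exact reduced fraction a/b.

α = 1/5

F_att = 1·(g−p) = 1·(7,-12) = (7.0000,-12.0000)
o1: d²=16 ≤ ρ²=32; F_rep = 8·(-4,0)/16² = (-0.1250,0.0000)
o2: d²=450 > ρ²=32 → inactive
F = F_att + ΣF_rep = (6.8750,-12.0000)
Δp = p'−p = (1.3750,-2.4000); α = Δx/Fx = (11/8) / (55/8) = 1/5
check: Δy/Fy = (-12/5) / (-12) = 1/5 ✓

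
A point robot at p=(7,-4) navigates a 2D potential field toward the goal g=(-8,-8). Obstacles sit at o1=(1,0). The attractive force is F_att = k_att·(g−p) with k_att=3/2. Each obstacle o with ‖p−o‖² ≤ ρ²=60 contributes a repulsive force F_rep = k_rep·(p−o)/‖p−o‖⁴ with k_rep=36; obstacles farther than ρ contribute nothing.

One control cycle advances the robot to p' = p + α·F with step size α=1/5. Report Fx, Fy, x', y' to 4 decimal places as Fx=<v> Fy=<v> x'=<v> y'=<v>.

F_att = 3/2·(g−p) = 3/2·(-15,-4) = (-22.5000,-6.0000)
o1: d²=52 ≤ ρ²=60; F_rep = 36·(6,-4)/52² = (0.0799,-0.0533)
F = F_att + ΣF_rep = (-22.4201,-6.0533)
p' = p + 1/5·F = (2.5160,-5.2107)

Fx=-22.4201 Fy=-6.0533 x'=2.5160 y'=-5.2107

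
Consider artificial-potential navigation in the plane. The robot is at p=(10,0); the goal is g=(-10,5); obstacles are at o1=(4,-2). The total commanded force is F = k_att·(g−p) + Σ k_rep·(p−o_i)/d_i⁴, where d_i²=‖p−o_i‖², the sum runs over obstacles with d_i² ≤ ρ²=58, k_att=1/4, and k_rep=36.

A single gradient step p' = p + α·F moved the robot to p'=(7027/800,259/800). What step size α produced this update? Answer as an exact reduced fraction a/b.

F_att = 1/4·(g−p) = 1/4·(-20,5) = (-5.0000,1.2500)
o1: d²=40 ≤ ρ²=58; F_rep = 36·(6,2)/40² = (0.1350,0.0450)
F = F_att + ΣF_rep = (-4.8650,1.2950)
Δp = p'−p = (-1.2163,0.3237); α = Δx/Fx = (-973/800) / (-973/200) = 1/4
check: Δy/Fy = (259/800) / (259/200) = 1/4 ✓

α = 1/4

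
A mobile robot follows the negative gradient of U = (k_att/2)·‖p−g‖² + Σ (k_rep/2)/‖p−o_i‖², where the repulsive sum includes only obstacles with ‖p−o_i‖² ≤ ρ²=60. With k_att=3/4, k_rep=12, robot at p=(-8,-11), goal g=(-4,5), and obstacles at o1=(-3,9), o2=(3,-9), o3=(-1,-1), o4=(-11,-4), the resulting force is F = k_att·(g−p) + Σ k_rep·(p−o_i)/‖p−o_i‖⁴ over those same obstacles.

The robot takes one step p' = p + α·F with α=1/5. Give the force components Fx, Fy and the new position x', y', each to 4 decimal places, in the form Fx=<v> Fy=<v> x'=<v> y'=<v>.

Fx=3.0107 Fy=11.9750 x'=-7.3979 y'=-8.6050

F_att = 3/4·(g−p) = 3/4·(4,16) = (3.0000,12.0000)
o1: d²=425 > ρ²=60 → inactive
o2: d²=125 > ρ²=60 → inactive
o3: d²=149 > ρ²=60 → inactive
o4: d²=58 ≤ ρ²=60; F_rep = 12·(3,-7)/58² = (0.0107,-0.0250)
F = F_att + ΣF_rep = (3.0107,11.9750)
p' = p + 1/5·F = (-7.3979,-8.6050)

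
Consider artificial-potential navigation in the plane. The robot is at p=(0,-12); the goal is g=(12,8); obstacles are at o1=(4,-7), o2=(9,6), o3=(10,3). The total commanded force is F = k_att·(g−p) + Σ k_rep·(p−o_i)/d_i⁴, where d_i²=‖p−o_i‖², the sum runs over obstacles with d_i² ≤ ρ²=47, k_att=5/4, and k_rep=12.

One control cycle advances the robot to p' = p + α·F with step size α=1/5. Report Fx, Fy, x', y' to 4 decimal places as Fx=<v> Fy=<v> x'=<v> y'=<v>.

Fx=14.9714 Fy=24.9643 x'=2.9943 y'=-7.0071

F_att = 5/4·(g−p) = 5/4·(12,20) = (15.0000,25.0000)
o1: d²=41 ≤ ρ²=47; F_rep = 12·(-4,-5)/41² = (-0.0286,-0.0357)
o2: d²=405 > ρ²=47 → inactive
o3: d²=325 > ρ²=47 → inactive
F = F_att + ΣF_rep = (14.9714,24.9643)
p' = p + 1/5·F = (2.9943,-7.0071)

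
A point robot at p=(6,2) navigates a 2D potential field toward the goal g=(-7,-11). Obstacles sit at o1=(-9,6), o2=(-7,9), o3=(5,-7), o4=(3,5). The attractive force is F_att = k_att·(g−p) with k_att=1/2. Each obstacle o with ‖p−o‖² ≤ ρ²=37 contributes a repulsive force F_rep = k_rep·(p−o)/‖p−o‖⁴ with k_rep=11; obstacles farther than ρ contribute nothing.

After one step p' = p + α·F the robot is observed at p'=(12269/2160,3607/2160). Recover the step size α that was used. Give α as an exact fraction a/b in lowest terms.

α = 1/20

F_att = 1/2·(g−p) = 1/2·(-13,-13) = (-6.5000,-6.5000)
o1: d²=241 > ρ²=37 → inactive
o2: d²=218 > ρ²=37 → inactive
o3: d²=82 > ρ²=37 → inactive
o4: d²=18 ≤ ρ²=37; F_rep = 11·(3,-3)/18² = (0.1019,-0.1019)
F = F_att + ΣF_rep = (-6.3981,-6.6019)
Δp = p'−p = (-0.3199,-0.3301); α = Δx/Fx = (-691/2160) / (-691/108) = 1/20
check: Δy/Fy = (-713/2160) / (-713/108) = 1/20 ✓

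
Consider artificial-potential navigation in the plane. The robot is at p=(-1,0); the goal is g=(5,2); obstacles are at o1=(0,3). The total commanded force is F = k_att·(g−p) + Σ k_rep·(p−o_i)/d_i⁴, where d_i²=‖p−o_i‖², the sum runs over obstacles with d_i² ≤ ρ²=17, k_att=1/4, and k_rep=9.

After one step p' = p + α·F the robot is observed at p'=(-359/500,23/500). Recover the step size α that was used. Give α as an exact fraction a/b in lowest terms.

F_att = 1/4·(g−p) = 1/4·(6,2) = (1.5000,0.5000)
o1: d²=10 ≤ ρ²=17; F_rep = 9·(-1,-3)/10² = (-0.0900,-0.2700)
F = F_att + ΣF_rep = (1.4100,0.2300)
Δp = p'−p = (0.2820,0.0460); α = Δx/Fx = (141/500) / (141/100) = 1/5
check: Δy/Fy = (23/500) / (23/100) = 1/5 ✓

α = 1/5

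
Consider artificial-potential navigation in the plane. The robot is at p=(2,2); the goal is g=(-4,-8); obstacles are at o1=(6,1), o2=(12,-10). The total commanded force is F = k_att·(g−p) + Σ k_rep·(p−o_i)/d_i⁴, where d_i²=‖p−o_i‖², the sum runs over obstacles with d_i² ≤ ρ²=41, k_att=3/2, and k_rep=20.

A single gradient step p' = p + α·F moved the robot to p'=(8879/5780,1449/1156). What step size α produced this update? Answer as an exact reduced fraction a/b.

α = 1/20

F_att = 3/2·(g−p) = 3/2·(-6,-10) = (-9.0000,-15.0000)
o1: d²=17 ≤ ρ²=41; F_rep = 20·(-4,1)/17² = (-0.2768,0.0692)
o2: d²=244 > ρ²=41 → inactive
F = F_att + ΣF_rep = (-9.2768,-14.9308)
Δp = p'−p = (-0.4638,-0.7465); α = Δx/Fx = (-2681/5780) / (-2681/289) = 1/20
check: Δy/Fy = (-863/1156) / (-4315/289) = 1/20 ✓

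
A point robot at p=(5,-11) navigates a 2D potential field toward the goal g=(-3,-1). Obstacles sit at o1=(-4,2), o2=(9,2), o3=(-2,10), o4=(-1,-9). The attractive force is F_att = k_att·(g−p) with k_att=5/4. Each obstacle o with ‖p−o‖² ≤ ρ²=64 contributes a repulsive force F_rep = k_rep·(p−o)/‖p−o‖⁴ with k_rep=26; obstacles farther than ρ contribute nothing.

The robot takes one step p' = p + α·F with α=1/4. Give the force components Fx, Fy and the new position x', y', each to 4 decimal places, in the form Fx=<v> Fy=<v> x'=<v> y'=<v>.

F_att = 5/4·(g−p) = 5/4·(-8,10) = (-10.0000,12.5000)
o1: d²=250 > ρ²=64 → inactive
o2: d²=185 > ρ²=64 → inactive
o3: d²=490 > ρ²=64 → inactive
o4: d²=40 ≤ ρ²=64; F_rep = 26·(6,-2)/40² = (0.0975,-0.0325)
F = F_att + ΣF_rep = (-9.9025,12.4675)
p' = p + 1/4·F = (2.5244,-7.8831)

Fx=-9.9025 Fy=12.4675 x'=2.5244 y'=-7.8831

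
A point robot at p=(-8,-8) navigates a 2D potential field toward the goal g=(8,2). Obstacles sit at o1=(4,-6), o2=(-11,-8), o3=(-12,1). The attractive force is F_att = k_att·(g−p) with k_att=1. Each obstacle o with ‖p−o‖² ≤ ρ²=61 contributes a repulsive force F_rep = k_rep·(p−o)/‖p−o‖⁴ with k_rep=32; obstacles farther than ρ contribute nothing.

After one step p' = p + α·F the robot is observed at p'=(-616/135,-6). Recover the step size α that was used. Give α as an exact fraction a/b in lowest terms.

F_att = 1·(g−p) = 1·(16,10) = (16.0000,10.0000)
o1: d²=148 > ρ²=61 → inactive
o2: d²=9 ≤ ρ²=61; F_rep = 32·(3,0)/9² = (1.1852,0.0000)
o3: d²=97 > ρ²=61 → inactive
F = F_att + ΣF_rep = (17.1852,10.0000)
Δp = p'−p = (3.4370,2.0000); α = Δx/Fx = (464/135) / (464/27) = 1/5
check: Δy/Fy = (2) / (10) = 1/5 ✓

α = 1/5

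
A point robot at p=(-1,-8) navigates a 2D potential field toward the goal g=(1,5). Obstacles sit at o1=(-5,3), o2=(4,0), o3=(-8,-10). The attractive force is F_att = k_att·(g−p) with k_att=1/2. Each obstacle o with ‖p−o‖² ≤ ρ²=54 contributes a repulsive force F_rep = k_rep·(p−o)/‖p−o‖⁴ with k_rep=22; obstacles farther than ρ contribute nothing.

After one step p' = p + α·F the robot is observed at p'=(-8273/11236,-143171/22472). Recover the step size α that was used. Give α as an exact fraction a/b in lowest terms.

α = 1/4

F_att = 1/2·(g−p) = 1/2·(2,13) = (1.0000,6.5000)
o1: d²=137 > ρ²=54 → inactive
o2: d²=89 > ρ²=54 → inactive
o3: d²=53 ≤ ρ²=54; F_rep = 22·(7,2)/53² = (0.0548,0.0157)
F = F_att + ΣF_rep = (1.0548,6.5157)
Δp = p'−p = (0.2637,1.6289); α = Δx/Fx = (2963/11236) / (2963/2809) = 1/4
check: Δy/Fy = (36605/22472) / (36605/5618) = 1/4 ✓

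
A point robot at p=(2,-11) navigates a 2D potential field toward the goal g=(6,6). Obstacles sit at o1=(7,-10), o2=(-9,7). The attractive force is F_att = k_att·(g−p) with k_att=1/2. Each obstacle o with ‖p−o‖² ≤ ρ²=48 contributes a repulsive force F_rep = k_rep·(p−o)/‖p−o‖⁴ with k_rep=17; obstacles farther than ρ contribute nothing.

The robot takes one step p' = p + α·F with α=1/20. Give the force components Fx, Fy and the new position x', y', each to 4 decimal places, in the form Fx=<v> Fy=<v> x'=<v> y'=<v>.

Fx=1.8743 Fy=8.4749 x'=2.0937 y'=-10.5763

F_att = 1/2·(g−p) = 1/2·(4,17) = (2.0000,8.5000)
o1: d²=26 ≤ ρ²=48; F_rep = 17·(-5,-1)/26² = (-0.1257,-0.0251)
o2: d²=445 > ρ²=48 → inactive
F = F_att + ΣF_rep = (1.8743,8.4749)
p' = p + 1/20·F = (2.0937,-10.5763)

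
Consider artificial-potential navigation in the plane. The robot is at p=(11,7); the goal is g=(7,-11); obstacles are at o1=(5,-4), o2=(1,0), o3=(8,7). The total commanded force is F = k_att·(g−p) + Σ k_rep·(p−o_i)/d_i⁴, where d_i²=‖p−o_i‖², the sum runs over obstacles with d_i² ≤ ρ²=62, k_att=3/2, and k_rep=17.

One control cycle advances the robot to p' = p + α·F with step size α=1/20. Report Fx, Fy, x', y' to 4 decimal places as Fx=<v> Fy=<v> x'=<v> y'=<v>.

Fx=-5.3704 Fy=-27.0000 x'=10.7315 y'=5.6500

F_att = 3/2·(g−p) = 3/2·(-4,-18) = (-6.0000,-27.0000)
o1: d²=157 > ρ²=62 → inactive
o2: d²=149 > ρ²=62 → inactive
o3: d²=9 ≤ ρ²=62; F_rep = 17·(3,0)/9² = (0.6296,0.0000)
F = F_att + ΣF_rep = (-5.3704,-27.0000)
p' = p + 1/20·F = (10.7315,5.6500)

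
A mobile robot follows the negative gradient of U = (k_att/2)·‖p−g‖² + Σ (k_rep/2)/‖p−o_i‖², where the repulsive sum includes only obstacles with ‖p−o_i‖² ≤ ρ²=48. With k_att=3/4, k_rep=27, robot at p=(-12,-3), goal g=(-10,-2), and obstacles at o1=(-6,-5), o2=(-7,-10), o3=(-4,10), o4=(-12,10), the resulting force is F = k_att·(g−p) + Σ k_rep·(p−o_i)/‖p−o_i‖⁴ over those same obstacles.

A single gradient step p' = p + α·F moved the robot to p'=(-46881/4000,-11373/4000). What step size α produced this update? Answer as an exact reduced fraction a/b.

F_att = 3/4·(g−p) = 3/4·(2,1) = (1.5000,0.7500)
o1: d²=40 ≤ ρ²=48; F_rep = 27·(-6,2)/40² = (-0.1013,0.0338)
o2: d²=74 > ρ²=48 → inactive
o3: d²=233 > ρ²=48 → inactive
o4: d²=169 > ρ²=48 → inactive
F = F_att + ΣF_rep = (1.3987,0.7837)
Δp = p'−p = (0.2797,0.1568); α = Δx/Fx = (1119/4000) / (1119/800) = 1/5
check: Δy/Fy = (627/4000) / (627/800) = 1/5 ✓

α = 1/5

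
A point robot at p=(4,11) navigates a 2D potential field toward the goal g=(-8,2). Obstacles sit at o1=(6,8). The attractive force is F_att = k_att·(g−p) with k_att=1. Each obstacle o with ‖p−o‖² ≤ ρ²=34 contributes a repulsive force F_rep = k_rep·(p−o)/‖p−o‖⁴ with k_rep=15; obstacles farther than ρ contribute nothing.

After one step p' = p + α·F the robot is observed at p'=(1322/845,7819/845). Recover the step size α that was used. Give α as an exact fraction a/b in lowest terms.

F_att = 1·(g−p) = 1·(-12,-9) = (-12.0000,-9.0000)
o1: d²=13 ≤ ρ²=34; F_rep = 15·(-2,3)/13² = (-0.1775,0.2663)
F = F_att + ΣF_rep = (-12.1775,-8.7337)
Δp = p'−p = (-2.4355,-1.7467); α = Δx/Fx = (-2058/845) / (-2058/169) = 1/5
check: Δy/Fy = (-1476/845) / (-1476/169) = 1/5 ✓

α = 1/5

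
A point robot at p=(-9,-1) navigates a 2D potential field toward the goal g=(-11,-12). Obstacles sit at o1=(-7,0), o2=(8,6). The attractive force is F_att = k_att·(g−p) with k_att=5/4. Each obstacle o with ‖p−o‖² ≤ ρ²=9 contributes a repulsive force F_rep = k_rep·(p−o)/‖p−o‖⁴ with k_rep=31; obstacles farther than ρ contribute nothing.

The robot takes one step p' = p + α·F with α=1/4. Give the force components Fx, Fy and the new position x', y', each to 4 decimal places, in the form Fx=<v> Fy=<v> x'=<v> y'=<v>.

F_att = 5/4·(g−p) = 5/4·(-2,-11) = (-2.5000,-13.7500)
o1: d²=5 ≤ ρ²=9; F_rep = 31·(-2,-1)/5² = (-2.4800,-1.2400)
o2: d²=338 > ρ²=9 → inactive
F = F_att + ΣF_rep = (-4.9800,-14.9900)
p' = p + 1/4·F = (-10.2450,-4.7475)

Fx=-4.9800 Fy=-14.9900 x'=-10.2450 y'=-4.7475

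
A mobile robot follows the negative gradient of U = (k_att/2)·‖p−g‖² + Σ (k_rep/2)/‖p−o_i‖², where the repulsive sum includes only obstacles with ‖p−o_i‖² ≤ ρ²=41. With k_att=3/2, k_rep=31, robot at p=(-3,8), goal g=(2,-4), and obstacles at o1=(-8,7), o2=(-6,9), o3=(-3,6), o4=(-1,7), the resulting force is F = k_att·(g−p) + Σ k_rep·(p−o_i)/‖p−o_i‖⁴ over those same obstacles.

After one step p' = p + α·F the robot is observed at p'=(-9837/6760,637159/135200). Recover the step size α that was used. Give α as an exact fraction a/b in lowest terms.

F_att = 3/2·(g−p) = 3/2·(5,-12) = (7.5000,-18.0000)
o1: d²=26 ≤ ρ²=41; F_rep = 31·(5,1)/26² = (0.2293,0.0459)
o2: d²=10 ≤ ρ²=41; F_rep = 31·(3,-1)/10² = (0.9300,-0.3100)
o3: d²=4 ≤ ρ²=41; F_rep = 31·(0,2)/4² = (0.0000,3.8750)
o4: d²=5 ≤ ρ²=41; F_rep = 31·(-2,1)/5² = (-2.4800,1.2400)
F = F_att + ΣF_rep = (6.1793,-13.1491)
Δp = p'−p = (1.5448,-3.2873); α = Δx/Fx = (10443/6760) / (10443/1690) = 1/4
check: Δy/Fy = (-444441/135200) / (-444441/33800) = 1/4 ✓

α = 1/4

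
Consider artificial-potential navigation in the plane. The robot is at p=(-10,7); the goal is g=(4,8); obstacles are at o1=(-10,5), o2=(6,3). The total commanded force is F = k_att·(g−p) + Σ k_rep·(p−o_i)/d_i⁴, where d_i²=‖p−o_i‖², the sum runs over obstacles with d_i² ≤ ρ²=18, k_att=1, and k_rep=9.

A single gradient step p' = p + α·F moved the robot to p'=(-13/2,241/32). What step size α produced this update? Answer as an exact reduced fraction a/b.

α = 1/4

F_att = 1·(g−p) = 1·(14,1) = (14.0000,1.0000)
o1: d²=4 ≤ ρ²=18; F_rep = 9·(0,2)/4² = (0.0000,1.1250)
o2: d²=272 > ρ²=18 → inactive
F = F_att + ΣF_rep = (14.0000,2.1250)
Δp = p'−p = (3.5000,0.5312); α = Δx/Fx = (7/2) / (14) = 1/4
check: Δy/Fy = (17/32) / (17/8) = 1/4 ✓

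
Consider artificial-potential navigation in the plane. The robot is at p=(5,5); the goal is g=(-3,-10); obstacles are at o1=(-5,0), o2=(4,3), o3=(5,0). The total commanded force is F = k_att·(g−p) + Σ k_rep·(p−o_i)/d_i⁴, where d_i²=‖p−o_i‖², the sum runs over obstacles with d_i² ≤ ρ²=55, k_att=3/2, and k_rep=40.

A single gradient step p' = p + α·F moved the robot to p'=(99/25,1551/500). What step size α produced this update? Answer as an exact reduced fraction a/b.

α = 1/10

F_att = 3/2·(g−p) = 3/2·(-8,-15) = (-12.0000,-22.5000)
o1: d²=125 > ρ²=55 → inactive
o2: d²=5 ≤ ρ²=55; F_rep = 40·(1,2)/5² = (1.6000,3.2000)
o3: d²=25 ≤ ρ²=55; F_rep = 40·(0,5)/25² = (0.0000,0.3200)
F = F_att + ΣF_rep = (-10.4000,-18.9800)
Δp = p'−p = (-1.0400,-1.8980); α = Δx/Fx = (-26/25) / (-52/5) = 1/10
check: Δy/Fy = (-949/500) / (-949/50) = 1/10 ✓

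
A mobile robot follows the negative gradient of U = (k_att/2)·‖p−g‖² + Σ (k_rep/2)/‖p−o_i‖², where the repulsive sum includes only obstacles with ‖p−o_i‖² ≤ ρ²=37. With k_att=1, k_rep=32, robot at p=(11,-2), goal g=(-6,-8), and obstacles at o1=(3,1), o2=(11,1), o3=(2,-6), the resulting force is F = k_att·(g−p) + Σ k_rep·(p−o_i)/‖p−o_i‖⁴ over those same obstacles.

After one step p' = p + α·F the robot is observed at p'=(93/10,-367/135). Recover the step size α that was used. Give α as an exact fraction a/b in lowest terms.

α = 1/10

F_att = 1·(g−p) = 1·(-17,-6) = (-17.0000,-6.0000)
o1: d²=73 > ρ²=37 → inactive
o2: d²=9 ≤ ρ²=37; F_rep = 32·(0,-3)/9² = (0.0000,-1.1852)
o3: d²=97 > ρ²=37 → inactive
F = F_att + ΣF_rep = (-17.0000,-7.1852)
Δp = p'−p = (-1.7000,-0.7185); α = Δx/Fx = (-17/10) / (-17) = 1/10
check: Δy/Fy = (-97/135) / (-194/27) = 1/10 ✓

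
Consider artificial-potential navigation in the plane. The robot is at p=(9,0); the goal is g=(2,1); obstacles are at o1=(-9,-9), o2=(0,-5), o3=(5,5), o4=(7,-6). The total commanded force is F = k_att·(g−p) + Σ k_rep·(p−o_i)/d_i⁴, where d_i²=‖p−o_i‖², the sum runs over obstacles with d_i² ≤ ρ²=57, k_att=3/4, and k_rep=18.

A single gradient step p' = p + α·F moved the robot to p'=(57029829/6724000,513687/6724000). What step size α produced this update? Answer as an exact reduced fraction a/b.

α = 1/10

F_att = 3/4·(g−p) = 3/4·(-7,1) = (-5.2500,0.7500)
o1: d²=405 > ρ²=57 → inactive
o2: d²=106 > ρ²=57 → inactive
o3: d²=41 ≤ ρ²=57; F_rep = 18·(4,-5)/41² = (0.0428,-0.0535)
o4: d²=40 ≤ ρ²=57; F_rep = 18·(2,6)/40² = (0.0225,0.0675)
F = F_att + ΣF_rep = (-5.1847,0.7640)
Δp = p'−p = (-0.5185,0.0764); α = Δx/Fx = (-3486171/6724000) / (-3486171/672400) = 1/10
check: Δy/Fy = (513687/6724000) / (513687/672400) = 1/10 ✓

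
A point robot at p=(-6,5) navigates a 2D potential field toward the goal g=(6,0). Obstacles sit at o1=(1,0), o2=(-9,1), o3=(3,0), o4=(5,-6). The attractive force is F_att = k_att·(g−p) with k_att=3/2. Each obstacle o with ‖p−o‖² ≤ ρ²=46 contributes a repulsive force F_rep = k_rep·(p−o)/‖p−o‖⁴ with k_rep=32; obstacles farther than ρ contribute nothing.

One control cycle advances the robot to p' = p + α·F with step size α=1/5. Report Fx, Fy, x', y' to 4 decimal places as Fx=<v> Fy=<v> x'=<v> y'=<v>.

Fx=18.1536 Fy=-7.2952 x'=-2.3693 y'=3.5410

F_att = 3/2·(g−p) = 3/2·(12,-5) = (18.0000,-7.5000)
o1: d²=74 > ρ²=46 → inactive
o2: d²=25 ≤ ρ²=46; F_rep = 32·(3,4)/25² = (0.1536,0.2048)
o3: d²=106 > ρ²=46 → inactive
o4: d²=242 > ρ²=46 → inactive
F = F_att + ΣF_rep = (18.1536,-7.2952)
p' = p + 1/5·F = (-2.3693,3.5410)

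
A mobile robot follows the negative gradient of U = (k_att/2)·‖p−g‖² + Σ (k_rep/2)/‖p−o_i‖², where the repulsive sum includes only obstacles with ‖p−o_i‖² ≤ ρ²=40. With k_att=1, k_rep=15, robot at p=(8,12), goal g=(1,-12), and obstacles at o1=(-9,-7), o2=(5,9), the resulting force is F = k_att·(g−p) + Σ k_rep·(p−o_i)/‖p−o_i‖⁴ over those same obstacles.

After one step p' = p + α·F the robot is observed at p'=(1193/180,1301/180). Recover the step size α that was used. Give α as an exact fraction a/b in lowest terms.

α = 1/5

F_att = 1·(g−p) = 1·(-7,-24) = (-7.0000,-24.0000)
o1: d²=650 > ρ²=40 → inactive
o2: d²=18 ≤ ρ²=40; F_rep = 15·(3,3)/18² = (0.1389,0.1389)
F = F_att + ΣF_rep = (-6.8611,-23.8611)
Δp = p'−p = (-1.3722,-4.7722); α = Δx/Fx = (-247/180) / (-247/36) = 1/5
check: Δy/Fy = (-859/180) / (-859/36) = 1/5 ✓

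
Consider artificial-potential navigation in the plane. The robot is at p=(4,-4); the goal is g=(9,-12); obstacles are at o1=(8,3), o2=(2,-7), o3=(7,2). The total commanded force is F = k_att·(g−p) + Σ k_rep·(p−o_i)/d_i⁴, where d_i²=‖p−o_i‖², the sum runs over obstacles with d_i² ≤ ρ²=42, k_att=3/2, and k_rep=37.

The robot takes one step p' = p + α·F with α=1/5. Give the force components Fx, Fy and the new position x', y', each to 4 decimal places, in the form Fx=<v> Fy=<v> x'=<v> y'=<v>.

Fx=7.9379 Fy=-11.3432 x'=5.5876 y'=-6.2686

F_att = 3/2·(g−p) = 3/2·(5,-8) = (7.5000,-12.0000)
o1: d²=65 > ρ²=42 → inactive
o2: d²=13 ≤ ρ²=42; F_rep = 37·(2,3)/13² = (0.4379,0.6568)
o3: d²=45 > ρ²=42 → inactive
F = F_att + ΣF_rep = (7.9379,-11.3432)
p' = p + 1/5·F = (5.5876,-6.2686)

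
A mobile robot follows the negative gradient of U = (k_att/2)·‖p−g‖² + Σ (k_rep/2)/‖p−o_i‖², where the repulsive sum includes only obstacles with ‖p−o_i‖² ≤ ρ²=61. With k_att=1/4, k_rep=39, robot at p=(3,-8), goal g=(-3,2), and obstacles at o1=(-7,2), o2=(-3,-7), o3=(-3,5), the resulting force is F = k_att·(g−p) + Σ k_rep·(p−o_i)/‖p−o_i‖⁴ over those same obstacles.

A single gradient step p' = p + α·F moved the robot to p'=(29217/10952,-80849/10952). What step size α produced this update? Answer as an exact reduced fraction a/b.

F_att = 1/4·(g−p) = 1/4·(-6,10) = (-1.5000,2.5000)
o1: d²=200 > ρ²=61 → inactive
o2: d²=37 ≤ ρ²=61; F_rep = 39·(6,-1)/37² = (0.1709,-0.0285)
o3: d²=205 > ρ²=61 → inactive
F = F_att + ΣF_rep = (-1.3291,2.4715)
Δp = p'−p = (-0.3323,0.6179); α = Δx/Fx = (-3639/10952) / (-3639/2738) = 1/4
check: Δy/Fy = (6767/10952) / (6767/2738) = 1/4 ✓

α = 1/4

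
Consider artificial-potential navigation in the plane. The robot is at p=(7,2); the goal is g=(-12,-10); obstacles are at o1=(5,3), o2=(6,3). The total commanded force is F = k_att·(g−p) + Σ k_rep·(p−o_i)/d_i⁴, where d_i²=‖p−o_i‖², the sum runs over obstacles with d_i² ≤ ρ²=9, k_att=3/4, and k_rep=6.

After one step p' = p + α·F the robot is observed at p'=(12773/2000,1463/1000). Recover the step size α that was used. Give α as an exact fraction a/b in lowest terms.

α = 1/20

F_att = 3/4·(g−p) = 3/4·(-19,-12) = (-14.2500,-9.0000)
o1: d²=5 ≤ ρ²=9; F_rep = 6·(2,-1)/5² = (0.4800,-0.2400)
o2: d²=2 ≤ ρ²=9; F_rep = 6·(1,-1)/2² = (1.5000,-1.5000)
F = F_att + ΣF_rep = (-12.2700,-10.7400)
Δp = p'−p = (-0.6135,-0.5370); α = Δx/Fx = (-1227/2000) / (-1227/100) = 1/20
check: Δy/Fy = (-537/1000) / (-537/50) = 1/20 ✓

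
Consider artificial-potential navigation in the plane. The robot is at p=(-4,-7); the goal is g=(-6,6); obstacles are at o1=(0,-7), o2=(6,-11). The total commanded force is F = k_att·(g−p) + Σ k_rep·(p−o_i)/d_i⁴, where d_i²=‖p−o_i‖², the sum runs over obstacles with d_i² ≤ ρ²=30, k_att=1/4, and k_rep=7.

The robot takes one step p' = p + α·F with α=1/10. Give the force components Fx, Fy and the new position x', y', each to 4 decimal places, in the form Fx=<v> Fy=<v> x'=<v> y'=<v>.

Fx=-0.6094 Fy=3.2500 x'=-4.0609 y'=-6.6750

F_att = 1/4·(g−p) = 1/4·(-2,13) = (-0.5000,3.2500)
o1: d²=16 ≤ ρ²=30; F_rep = 7·(-4,0)/16² = (-0.1094,0.0000)
o2: d²=116 > ρ²=30 → inactive
F = F_att + ΣF_rep = (-0.6094,3.2500)
p' = p + 1/10·F = (-4.0609,-6.6750)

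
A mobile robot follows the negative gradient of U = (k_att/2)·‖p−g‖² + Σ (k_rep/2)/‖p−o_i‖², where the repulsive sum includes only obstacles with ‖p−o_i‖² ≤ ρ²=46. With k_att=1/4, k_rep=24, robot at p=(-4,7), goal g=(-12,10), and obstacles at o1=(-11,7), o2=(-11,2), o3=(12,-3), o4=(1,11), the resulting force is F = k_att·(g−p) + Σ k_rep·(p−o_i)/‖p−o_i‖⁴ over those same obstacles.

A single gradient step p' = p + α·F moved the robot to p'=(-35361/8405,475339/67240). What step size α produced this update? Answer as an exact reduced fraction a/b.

α = 1/10

F_att = 1/4·(g−p) = 1/4·(-8,3) = (-2.0000,0.7500)
o1: d²=49 > ρ²=46 → inactive
o2: d²=74 > ρ²=46 → inactive
o3: d²=356 > ρ²=46 → inactive
o4: d²=41 ≤ ρ²=46; F_rep = 24·(-5,-4)/41² = (-0.0714,-0.0571)
F = F_att + ΣF_rep = (-2.0714,0.6929)
Δp = p'−p = (-0.2071,0.0693); α = Δx/Fx = (-1741/8405) / (-3482/1681) = 1/10
check: Δy/Fy = (4659/67240) / (4659/6724) = 1/10 ✓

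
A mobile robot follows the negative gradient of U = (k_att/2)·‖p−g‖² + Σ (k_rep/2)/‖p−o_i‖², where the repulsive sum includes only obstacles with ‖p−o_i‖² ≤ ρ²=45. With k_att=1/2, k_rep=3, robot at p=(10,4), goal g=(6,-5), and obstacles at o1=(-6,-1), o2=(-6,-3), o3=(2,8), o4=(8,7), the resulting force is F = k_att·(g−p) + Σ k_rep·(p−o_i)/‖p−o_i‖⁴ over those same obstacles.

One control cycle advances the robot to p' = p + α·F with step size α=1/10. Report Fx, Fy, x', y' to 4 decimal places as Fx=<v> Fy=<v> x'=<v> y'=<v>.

F_att = 1/2·(g−p) = 1/2·(-4,-9) = (-2.0000,-4.5000)
o1: d²=281 > ρ²=45 → inactive
o2: d²=305 > ρ²=45 → inactive
o3: d²=80 > ρ²=45 → inactive
o4: d²=13 ≤ ρ²=45; F_rep = 3·(2,-3)/13² = (0.0355,-0.0533)
F = F_att + ΣF_rep = (-1.9645,-4.5533)
p' = p + 1/10·F = (9.8036,3.5447)

Fx=-1.9645 Fy=-4.5533 x'=9.8036 y'=3.5447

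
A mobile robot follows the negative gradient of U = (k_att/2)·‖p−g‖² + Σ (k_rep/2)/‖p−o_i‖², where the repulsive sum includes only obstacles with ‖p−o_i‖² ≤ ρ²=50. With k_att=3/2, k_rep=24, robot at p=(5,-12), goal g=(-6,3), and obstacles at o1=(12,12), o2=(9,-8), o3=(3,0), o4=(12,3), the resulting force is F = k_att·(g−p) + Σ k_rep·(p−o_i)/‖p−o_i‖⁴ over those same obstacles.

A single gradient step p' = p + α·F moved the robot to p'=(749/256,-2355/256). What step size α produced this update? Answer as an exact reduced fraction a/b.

F_att = 3/2·(g−p) = 3/2·(-11,15) = (-16.5000,22.5000)
o1: d²=625 > ρ²=50 → inactive
o2: d²=32 ≤ ρ²=50; F_rep = 24·(-4,-4)/32² = (-0.0938,-0.0938)
o3: d²=148 > ρ²=50 → inactive
o4: d²=274 > ρ²=50 → inactive
F = F_att + ΣF_rep = (-16.5938,22.4062)
Δp = p'−p = (-2.0742,2.8008); α = Δx/Fx = (-531/256) / (-531/32) = 1/8
check: Δy/Fy = (717/256) / (717/32) = 1/8 ✓

α = 1/8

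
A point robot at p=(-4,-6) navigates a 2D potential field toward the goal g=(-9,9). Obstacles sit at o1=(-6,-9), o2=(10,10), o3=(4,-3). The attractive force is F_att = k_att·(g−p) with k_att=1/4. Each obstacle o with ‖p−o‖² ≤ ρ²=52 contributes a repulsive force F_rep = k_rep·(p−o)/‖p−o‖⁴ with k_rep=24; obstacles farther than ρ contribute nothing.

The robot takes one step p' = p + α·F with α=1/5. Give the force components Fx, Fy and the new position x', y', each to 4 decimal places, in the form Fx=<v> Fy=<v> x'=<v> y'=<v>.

Fx=-0.9660 Fy=4.1760 x'=-4.1932 y'=-5.1648

F_att = 1/4·(g−p) = 1/4·(-5,15) = (-1.2500,3.7500)
o1: d²=13 ≤ ρ²=52; F_rep = 24·(2,3)/13² = (0.2840,0.4260)
o2: d²=452 > ρ²=52 → inactive
o3: d²=73 > ρ²=52 → inactive
F = F_att + ΣF_rep = (-0.9660,4.1760)
p' = p + 1/5·F = (-4.1932,-5.1648)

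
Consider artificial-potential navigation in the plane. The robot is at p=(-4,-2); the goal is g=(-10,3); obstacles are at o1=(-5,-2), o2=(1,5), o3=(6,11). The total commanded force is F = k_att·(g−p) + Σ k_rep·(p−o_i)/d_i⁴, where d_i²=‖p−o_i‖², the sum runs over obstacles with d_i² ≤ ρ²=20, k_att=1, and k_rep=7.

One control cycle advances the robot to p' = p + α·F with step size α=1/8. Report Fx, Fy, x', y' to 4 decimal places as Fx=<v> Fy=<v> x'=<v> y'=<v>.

Fx=1.0000 Fy=5.0000 x'=-3.8750 y'=-1.3750

F_att = 1·(g−p) = 1·(-6,5) = (-6.0000,5.0000)
o1: d²=1 ≤ ρ²=20; F_rep = 7·(1,0)/1² = (7.0000,0.0000)
o2: d²=74 > ρ²=20 → inactive
o3: d²=269 > ρ²=20 → inactive
F = F_att + ΣF_rep = (1.0000,5.0000)
p' = p + 1/8·F = (-3.8750,-1.3750)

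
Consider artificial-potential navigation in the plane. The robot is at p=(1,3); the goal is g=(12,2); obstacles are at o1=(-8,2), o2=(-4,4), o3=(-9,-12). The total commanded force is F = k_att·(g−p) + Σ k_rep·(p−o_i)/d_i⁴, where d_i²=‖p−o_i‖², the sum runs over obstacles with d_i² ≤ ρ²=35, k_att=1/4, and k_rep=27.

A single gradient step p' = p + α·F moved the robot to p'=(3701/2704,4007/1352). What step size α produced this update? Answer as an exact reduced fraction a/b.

α = 1/8

F_att = 1/4·(g−p) = 1/4·(11,-1) = (2.7500,-0.2500)
o1: d²=82 > ρ²=35 → inactive
o2: d²=26 ≤ ρ²=35; F_rep = 27·(5,-1)/26² = (0.1997,-0.0399)
o3: d²=325 > ρ²=35 → inactive
F = F_att + ΣF_rep = (2.9497,-0.2899)
Δp = p'−p = (0.3687,-0.0362); α = Δx/Fx = (997/2704) / (997/338) = 1/8
check: Δy/Fy = (-49/1352) / (-49/169) = 1/8 ✓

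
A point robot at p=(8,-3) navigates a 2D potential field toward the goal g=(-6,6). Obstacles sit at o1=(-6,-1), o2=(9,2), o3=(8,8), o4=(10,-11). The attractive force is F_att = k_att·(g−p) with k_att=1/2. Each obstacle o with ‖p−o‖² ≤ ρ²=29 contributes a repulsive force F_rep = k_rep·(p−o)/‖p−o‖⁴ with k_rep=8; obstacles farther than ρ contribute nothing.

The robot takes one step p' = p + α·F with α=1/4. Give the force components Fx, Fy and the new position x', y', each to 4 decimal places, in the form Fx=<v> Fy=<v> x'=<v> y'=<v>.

Fx=-7.0118 Fy=4.4408 x'=6.2470 y'=-1.8898

F_att = 1/2·(g−p) = 1/2·(-14,9) = (-7.0000,4.5000)
o1: d²=200 > ρ²=29 → inactive
o2: d²=26 ≤ ρ²=29; F_rep = 8·(-1,-5)/26² = (-0.0118,-0.0592)
o3: d²=121 > ρ²=29 → inactive
o4: d²=68 > ρ²=29 → inactive
F = F_att + ΣF_rep = (-7.0118,4.4408)
p' = p + 1/4·F = (6.2470,-1.8898)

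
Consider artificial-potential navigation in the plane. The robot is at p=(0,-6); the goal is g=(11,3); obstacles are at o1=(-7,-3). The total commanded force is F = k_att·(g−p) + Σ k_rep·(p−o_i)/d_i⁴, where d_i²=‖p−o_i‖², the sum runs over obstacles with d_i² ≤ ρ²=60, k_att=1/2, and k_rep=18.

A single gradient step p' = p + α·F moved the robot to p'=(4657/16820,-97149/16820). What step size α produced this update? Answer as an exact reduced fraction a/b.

α = 1/20

F_att = 1/2·(g−p) = 1/2·(11,9) = (5.5000,4.5000)
o1: d²=58 ≤ ρ²=60; F_rep = 18·(7,-3)/58² = (0.0375,-0.0161)
F = F_att + ΣF_rep = (5.5375,4.4839)
Δp = p'−p = (0.2769,0.2242); α = Δx/Fx = (4657/16820) / (4657/841) = 1/20
check: Δy/Fy = (3771/16820) / (3771/841) = 1/20 ✓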